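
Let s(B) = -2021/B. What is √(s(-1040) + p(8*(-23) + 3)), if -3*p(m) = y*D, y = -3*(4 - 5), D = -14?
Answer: √1077765/260 ≈ 3.9929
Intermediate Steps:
y = 3 (y = -3*(-1) = 3)
p(m) = 14 (p(m) = -(-14) = -⅓*(-42) = 14)
√(s(-1040) + p(8*(-23) + 3)) = √(-2021/(-1040) + 14) = √(-2021*(-1/1040) + 14) = √(2021/1040 + 14) = √(16581/1040) = √1077765/260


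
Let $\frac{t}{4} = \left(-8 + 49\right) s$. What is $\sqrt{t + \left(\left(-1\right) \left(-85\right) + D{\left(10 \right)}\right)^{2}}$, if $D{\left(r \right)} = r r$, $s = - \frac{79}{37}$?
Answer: $\frac{\sqrt{46374653}}{37} \approx 184.05$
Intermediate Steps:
$s = - \frac{79}{37}$ ($s = \left(-79\right) \frac{1}{37} = - \frac{79}{37} \approx -2.1351$)
$D{\left(r \right)} = r^{2}$
$t = - \frac{12956}{37}$ ($t = 4 \left(-8 + 49\right) \left(- \frac{79}{37}\right) = 4 \cdot 41 \left(- \frac{79}{37}\right) = 4 \left(- \frac{3239}{37}\right) = - \frac{12956}{37} \approx -350.16$)
$\sqrt{t + \left(\left(-1\right) \left(-85\right) + D{\left(10 \right)}\right)^{2}} = \sqrt{- \frac{12956}{37} + \left(\left(-1\right) \left(-85\right) + 10^{2}\right)^{2}} = \sqrt{- \frac{12956}{37} + \left(85 + 100\right)^{2}} = \sqrt{- \frac{12956}{37} + 185^{2}} = \sqrt{- \frac{12956}{37} + 34225} = \sqrt{\frac{1253369}{37}} = \frac{\sqrt{46374653}}{37}$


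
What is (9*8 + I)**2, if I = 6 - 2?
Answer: 5776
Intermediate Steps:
I = 4
(9*8 + I)**2 = (9*8 + 4)**2 = (72 + 4)**2 = 76**2 = 5776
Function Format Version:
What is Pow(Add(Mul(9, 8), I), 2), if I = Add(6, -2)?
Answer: 5776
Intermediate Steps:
I = 4
Pow(Add(Mul(9, 8), I), 2) = Pow(Add(Mul(9, 8), 4), 2) = Pow(Add(72, 4), 2) = Pow(76, 2) = 5776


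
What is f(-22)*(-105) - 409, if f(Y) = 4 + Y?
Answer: 1481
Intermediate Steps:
f(-22)*(-105) - 409 = (4 - 22)*(-105) - 409 = -18*(-105) - 409 = 1890 - 409 = 1481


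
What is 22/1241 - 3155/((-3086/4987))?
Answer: 19525943277/3829726 ≈ 5098.5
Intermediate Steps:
22/1241 - 3155/((-3086/4987)) = 22*(1/1241) - 3155/((-3086*1/4987)) = 22/1241 - 3155/(-3086/4987) = 22/1241 - 3155*(-4987/3086) = 22/1241 + 15733985/3086 = 19525943277/3829726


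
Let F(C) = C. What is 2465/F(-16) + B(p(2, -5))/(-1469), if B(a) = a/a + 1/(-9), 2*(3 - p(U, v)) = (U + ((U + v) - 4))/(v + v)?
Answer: -32589893/211536 ≈ -154.06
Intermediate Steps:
p(U, v) = 3 - (-4 + v + 2*U)/(4*v) (p(U, v) = 3 - (U + ((U + v) - 4))/(2*(v + v)) = 3 - (U + (-4 + U + v))/(2*(2*v)) = 3 - (-4 + v + 2*U)*1/(2*v)/2 = 3 - (-4 + v + 2*U)/(4*v))
B(a) = 8/9 (B(a) = 1 + 1*(-1/9) = 1 - 1/9 = 8/9)
2465/F(-16) + B(p(2, -5))/(-1469) = 2465/(-16) + (8/9)/(-1469) = 2465*(-1/16) + (8/9)*(-1/1469) = -2465/16 - 8/13221 = -32589893/211536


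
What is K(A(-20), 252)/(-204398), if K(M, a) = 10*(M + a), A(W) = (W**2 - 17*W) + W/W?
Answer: -4965/102199 ≈ -0.048582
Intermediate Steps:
A(W) = 1 + W**2 - 17*W (A(W) = (W**2 - 17*W) + 1 = 1 + W**2 - 17*W)
K(M, a) = 10*M + 10*a
K(A(-20), 252)/(-204398) = (10*(1 + (-20)**2 - 17*(-20)) + 10*252)/(-204398) = (10*(1 + 400 + 340) + 2520)*(-1/204398) = (10*741 + 2520)*(-1/204398) = (7410 + 2520)*(-1/204398) = 9930*(-1/204398) = -4965/102199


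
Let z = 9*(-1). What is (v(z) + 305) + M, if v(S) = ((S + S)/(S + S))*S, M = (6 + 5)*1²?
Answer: 307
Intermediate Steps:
z = -9
M = 11 (M = 11*1 = 11)
v(S) = S (v(S) = ((2*S)/((2*S)))*S = ((2*S)*(1/(2*S)))*S = 1*S = S)
(v(z) + 305) + M = (-9 + 305) + 11 = 296 + 11 = 307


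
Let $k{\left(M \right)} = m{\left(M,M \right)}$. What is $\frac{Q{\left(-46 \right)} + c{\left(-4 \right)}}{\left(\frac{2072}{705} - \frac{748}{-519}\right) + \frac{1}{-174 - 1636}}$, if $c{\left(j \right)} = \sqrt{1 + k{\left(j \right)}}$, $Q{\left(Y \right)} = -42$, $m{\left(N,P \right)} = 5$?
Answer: $- \frac{1854355860}{193369039} + \frac{44151330 \sqrt{6}}{193369039} \approx -9.0304$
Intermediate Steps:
$k{\left(M \right)} = 5$
$c{\left(j \right)} = \sqrt{6}$ ($c{\left(j \right)} = \sqrt{1 + 5} = \sqrt{6}$)
$\frac{Q{\left(-46 \right)} + c{\left(-4 \right)}}{\left(\frac{2072}{705} - \frac{748}{-519}\right) + \frac{1}{-174 - 1636}} = \frac{-42 + \sqrt{6}}{\left(\frac{2072}{705} - \frac{748}{-519}\right) + \frac{1}{-174 - 1636}} = \frac{-42 + \sqrt{6}}{\left(2072 \cdot \frac{1}{705} - - \frac{748}{519}\right) + \frac{1}{-1810}} = \frac{-42 + \sqrt{6}}{\left(\frac{2072}{705} + \frac{748}{519}\right) - \frac{1}{1810}} = \frac{-42 + \sqrt{6}}{\frac{534236}{121965} - \frac{1}{1810}} = \frac{-42 + \sqrt{6}}{\frac{193369039}{44151330}} = \left(-42 + \sqrt{6}\right) \frac{44151330}{193369039} = - \frac{1854355860}{193369039} + \frac{44151330 \sqrt{6}}{193369039}$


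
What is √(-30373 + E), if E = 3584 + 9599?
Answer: 3*I*√1910 ≈ 131.11*I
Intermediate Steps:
E = 13183
√(-30373 + E) = √(-30373 + 13183) = √(-17190) = 3*I*√1910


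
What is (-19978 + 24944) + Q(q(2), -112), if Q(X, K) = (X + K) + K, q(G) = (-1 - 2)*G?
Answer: 4736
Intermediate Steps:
q(G) = -3*G
Q(X, K) = X + 2*K (Q(X, K) = (K + X) + K = X + 2*K)
(-19978 + 24944) + Q(q(2), -112) = (-19978 + 24944) + (-3*2 + 2*(-112)) = 4966 + (-6 - 224) = 4966 - 230 = 4736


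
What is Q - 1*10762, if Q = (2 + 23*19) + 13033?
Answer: 2710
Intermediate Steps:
Q = 13472 (Q = (2 + 437) + 13033 = 439 + 13033 = 13472)
Q - 1*10762 = 13472 - 1*10762 = 13472 - 10762 = 2710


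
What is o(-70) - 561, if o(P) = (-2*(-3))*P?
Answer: -981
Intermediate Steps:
o(P) = 6*P
o(-70) - 561 = 6*(-70) - 561 = -420 - 561 = -981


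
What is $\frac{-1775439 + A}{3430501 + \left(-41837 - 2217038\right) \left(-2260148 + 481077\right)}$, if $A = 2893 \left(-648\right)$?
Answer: $- \frac{1216701}{1339567478542} \approx -9.0828 \cdot 10^{-7}$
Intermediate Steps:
$A = -1874664$
$\frac{-1775439 + A}{3430501 + \left(-41837 - 2217038\right) \left(-2260148 + 481077\right)} = \frac{-1775439 - 1874664}{3430501 + \left(-41837 - 2217038\right) \left(-2260148 + 481077\right)} = - \frac{3650103}{3430501 - -4018699005125} = - \frac{3650103}{3430501 + 4018699005125} = - \frac{3650103}{4018702435626} = \left(-3650103\right) \frac{1}{4018702435626} = - \frac{1216701}{1339567478542}$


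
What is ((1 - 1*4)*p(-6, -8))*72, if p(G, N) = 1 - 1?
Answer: 0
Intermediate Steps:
p(G, N) = 0
((1 - 1*4)*p(-6, -8))*72 = ((1 - 1*4)*0)*72 = ((1 - 4)*0)*72 = -3*0*72 = 0*72 = 0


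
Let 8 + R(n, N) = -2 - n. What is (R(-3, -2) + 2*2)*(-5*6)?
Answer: 90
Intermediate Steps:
R(n, N) = -10 - n (R(n, N) = -8 + (-2 - n) = -10 - n)
(R(-3, -2) + 2*2)*(-5*6) = ((-10 - 1*(-3)) + 2*2)*(-5*6) = ((-10 + 3) + 4)*(-30) = (-7 + 4)*(-30) = -3*(-30) = 90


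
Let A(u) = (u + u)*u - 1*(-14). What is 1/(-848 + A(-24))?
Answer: 1/318 ≈ 0.0031447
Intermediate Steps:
A(u) = 14 + 2*u² (A(u) = (2*u)*u + 14 = 2*u² + 14 = 14 + 2*u²)
1/(-848 + A(-24)) = 1/(-848 + (14 + 2*(-24)²)) = 1/(-848 + (14 + 2*576)) = 1/(-848 + (14 + 1152)) = 1/(-848 + 1166) = 1/318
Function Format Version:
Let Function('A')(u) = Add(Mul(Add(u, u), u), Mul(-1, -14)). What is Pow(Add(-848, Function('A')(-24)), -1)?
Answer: Rational(1, 318) ≈ 0.0031447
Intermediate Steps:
Function('A')(u) = Add(14, Mul(2, Pow(u, 2))) (Function('A')(u) = Add(Mul(Mul(2, u), u), 14) = Add(Mul(2, Pow(u, 2)), 14) = Add(14, Mul(2, Pow(u, 2))))
Pow(Add(-848, Function('A')(-24)), -1) = Pow(Add(-848, Add(14, Mul(2, Pow(-24, 2)))), -1) = Pow(Add(-848, Add(14, Mul(2, 576))), -1) = Pow(Add(-848, Add(14, 1152)), -1) = Pow(Add(-848, 1166), -1) = Pow(318, -1) = Rational(1, 318)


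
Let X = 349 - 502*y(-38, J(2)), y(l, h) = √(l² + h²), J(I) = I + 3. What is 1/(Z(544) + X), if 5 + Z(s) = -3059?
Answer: 2715/362822651 - 502*√1469/362822651 ≈ -4.5547e-5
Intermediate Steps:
J(I) = 3 + I
y(l, h) = √(h² + l²)
Z(s) = -3064 (Z(s) = -5 - 3059 = -3064)
X = 349 - 502*√1469 (X = 349 - 502*√((3 + 2)² + (-38)²) = 349 - 502*√(5² + 1444) = 349 - 502*√(25 + 1444) = 349 - 502*√1469 ≈ -18891.)
1/(Z(544) + X) = 1/(-3064 + (349 - 502*√1469)) = 1/(-2715 - 502*√1469)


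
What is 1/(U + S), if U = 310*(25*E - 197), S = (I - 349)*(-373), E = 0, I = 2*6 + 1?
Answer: 1/64258 ≈ 1.5562e-5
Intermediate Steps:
I = 13 (I = 12 + 1 = 13)
S = 125328 (S = (13 - 349)*(-373) = -336*(-373) = 125328)
U = -61070 (U = 310*(25*0 - 197) = 310*(0 - 197) = 310*(-197) = -61070)
1/(U + S) = 1/(-61070 + 125328) = 1/64258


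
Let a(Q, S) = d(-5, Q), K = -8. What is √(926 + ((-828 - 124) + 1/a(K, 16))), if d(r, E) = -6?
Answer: I*√942/6 ≈ 5.1153*I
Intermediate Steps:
a(Q, S) = -6
√(926 + ((-828 - 124) + 1/a(K, 16))) = √(926 + ((-828 - 124) + 1/(-6))) = √(926 + (-952 - ⅙)) = √(926 - 5713/6) = √(-157/6) = I*√942/6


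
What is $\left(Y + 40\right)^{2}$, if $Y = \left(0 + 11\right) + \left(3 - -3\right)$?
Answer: $3249$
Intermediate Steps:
$Y = 17$ ($Y = 11 + \left(3 + 3\right) = 11 + 6 = 17$)
$\left(Y + 40\right)^{2} = \left(17 + 40\right)^{2} = 57^{2} = 3249$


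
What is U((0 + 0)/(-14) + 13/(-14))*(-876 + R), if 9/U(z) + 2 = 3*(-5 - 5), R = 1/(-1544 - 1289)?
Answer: 22335381/90656 ≈ 246.38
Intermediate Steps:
R = -1/2833 (R = 1/(-2833) = -1/2833 ≈ -0.00035298)
U(z) = -9/32 (U(z) = 9/(-2 + 3*(-5 - 5)) = 9/(-2 + 3*(-10)) = 9/(-2 - 30) = 9/(-32) = 9*(-1/32) = -9/32)
U((0 + 0)/(-14) + 13/(-14))*(-876 + R) = -9*(-876 - 1/2833)/32 = -9/32*(-2481709/2833) = 22335381/90656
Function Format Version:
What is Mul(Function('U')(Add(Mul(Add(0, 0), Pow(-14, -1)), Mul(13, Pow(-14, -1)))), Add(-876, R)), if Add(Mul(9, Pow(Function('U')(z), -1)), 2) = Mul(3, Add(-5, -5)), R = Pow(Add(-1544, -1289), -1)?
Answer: Rational(22335381, 90656) ≈ 246.38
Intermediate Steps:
R = Rational(-1, 2833) (R = Pow(-2833, -1) = Rational(-1, 2833) ≈ -0.00035298)
Function('U')(z) = Rational(-9, 32) (Function('U')(z) = Mul(9, Pow(Add(-2, Mul(3, Add(-5, -5))), -1)) = Mul(9, Pow(Add(-2, Mul(3, -10)), -1)) = Mul(9, Pow(Add(-2, -30), -1)) = Mul(9, Pow(-32, -1)) = Mul(9, Rational(-1, 32)) = Rational(-9, 32))
Mul(Function('U')(Add(Mul(Add(0, 0), Pow(-14, -1)), Mul(13, Pow(-14, -1)))), Add(-876, R)) = Mul(Rational(-9, 32), Add(-876, Rational(-1, 2833))) = Mul(Rational(-9, 32), Rational(-2481709, 2833)) = Rational(22335381, 90656)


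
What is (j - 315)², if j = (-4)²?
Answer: 89401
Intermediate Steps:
j = 16
(j - 315)² = (16 - 315)² = (-299)² = 89401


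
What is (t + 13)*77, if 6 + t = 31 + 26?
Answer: 4928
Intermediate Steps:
t = 51 (t = -6 + (31 + 26) = -6 + 57 = 51)
(t + 13)*77 = (51 + 13)*77 = 64*77 = 4928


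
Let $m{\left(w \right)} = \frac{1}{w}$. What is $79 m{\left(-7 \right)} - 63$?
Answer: $- \frac{520}{7} \approx -74.286$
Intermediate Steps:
$79 m{\left(-7 \right)} - 63 = \frac{79}{-7} - 63 = 79 \left(- \frac{1}{7}\right) - 63 = - \frac{79}{7} - 63 = - \frac{520}{7}$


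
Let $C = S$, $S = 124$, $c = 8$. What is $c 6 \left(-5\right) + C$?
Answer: $-116$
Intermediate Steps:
$C = 124$
$c 6 \left(-5\right) + C = 8 \cdot 6 \left(-5\right) + 124 = 8 \left(-30\right) + 124 = -240 + 124 = -116$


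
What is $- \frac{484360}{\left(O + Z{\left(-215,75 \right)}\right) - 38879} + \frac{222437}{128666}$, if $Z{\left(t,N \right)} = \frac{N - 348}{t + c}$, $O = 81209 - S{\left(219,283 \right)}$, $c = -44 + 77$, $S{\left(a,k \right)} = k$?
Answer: $- \frac{105935043131}{10820424602} \approx -9.7903$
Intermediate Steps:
$c = 33$
$O = 80926$ ($O = 81209 - 283 = 80926$)
$Z{\left(t,N \right)} = \frac{-348 + N}{33 + t}$ ($Z{\left(t,N \right)} = \frac{N - 348}{t + 33} = \frac{-348 + N}{33 + t}$)
$- \frac{484360}{\left(O + Z{\left(-215,75 \right)}\right) - 38879} + \frac{222437}{128666} = - \frac{484360}{\left(80926 + \frac{-348 + 75}{33 - 215}\right) - 38879} + \frac{222437}{128666} = - \frac{484360}{\left(80926 + \frac{1}{-182} \left(-273\right)\right) - 38879} + 222437 \cdot \frac{1}{128666} = - \frac{484360}{\left(80926 - - \frac{3}{2}\right) - 38879} + \frac{222437}{128666} = - \frac{484360}{\left(80926 + \frac{3}{2}\right) - 38879} + \frac{222437}{128666} = - \frac{484360}{\frac{161855}{2} - 38879} + \frac{222437}{128666} = - \frac{484360}{\frac{84097}{2}} + \frac{222437}{128666} = \left(-484360\right) \frac{2}{84097} + \frac{222437}{128666} = - \frac{968720}{84097} + \frac{222437}{128666} = - \frac{105935043131}{10820424602}$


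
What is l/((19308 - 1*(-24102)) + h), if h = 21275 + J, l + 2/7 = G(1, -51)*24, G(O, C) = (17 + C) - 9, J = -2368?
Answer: -7226/436219 ≈ -0.016565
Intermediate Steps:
G(O, C) = 8 + C
l = -7226/7 (l = -2/7 + (8 - 51)*24 = -2/7 - 43*24 = -2/7 - 1032 = -7226/7 ≈ -1032.3)
h = 18907 (h = 21275 - 2368 = 18907)
l/((19308 - 1*(-24102)) + h) = -7226/(7*((19308 - 1*(-24102)) + 18907)) = -7226/(7*((19308 + 24102) + 18907)) = -7226/(7*(43410 + 18907)) = -7226/7/62317 = -7226/7*1/62317 = -7226/436219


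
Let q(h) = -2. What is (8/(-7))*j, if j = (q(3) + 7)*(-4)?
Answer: 160/7 ≈ 22.857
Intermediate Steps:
j = -20 (j = (-2 + 7)*(-4) = 5*(-4) = -20)
(8/(-7))*j = (8/(-7))*(-20) = (8*(-1/7))*(-20) = -8/7*(-20) = 160/7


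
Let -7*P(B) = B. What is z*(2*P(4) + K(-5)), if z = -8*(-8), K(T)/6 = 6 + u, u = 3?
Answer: 23680/7 ≈ 3382.9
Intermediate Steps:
K(T) = 54 (K(T) = 6*(6 + 3) = 6*9 = 54)
P(B) = -B/7
z = 64
z*(2*P(4) + K(-5)) = 64*(2*(-⅐*4) + 54) = 64*(2*(-4/7) + 54) = 64*(-8/7 + 54) = 64*(370/7) = 23680/7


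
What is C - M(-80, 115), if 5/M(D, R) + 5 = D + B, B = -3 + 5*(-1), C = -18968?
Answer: -1764019/93 ≈ -18968.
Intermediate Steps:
B = -8 (B = -3 - 5 = -8)
M(D, R) = 5/(-13 + D) (M(D, R) = 5/(-5 + (D - 8)) = 5/(-5 + (-8 + D)) = 5/(-13 + D))
C - M(-80, 115) = -18968 - 5/(-13 - 80) = -18968 - 5/(-93) = -18968 - 5*(-1)/93 = -18968 - 1*(-5/93) = -18968 + 5/93 = -1764019/93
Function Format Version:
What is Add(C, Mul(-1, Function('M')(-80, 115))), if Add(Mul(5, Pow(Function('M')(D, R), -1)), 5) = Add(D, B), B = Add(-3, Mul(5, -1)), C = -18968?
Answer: Rational(-1764019, 93) ≈ -18968.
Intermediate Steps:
B = -8 (B = Add(-3, -5) = -8)
Function('M')(D, R) = Mul(5, Pow(Add(-13, D), -1)) (Function('M')(D, R) = Mul(5, Pow(Add(-5, Add(D, -8)), -1)) = Mul(5, Pow(Add(-5, Add(-8, D)), -1)) = Mul(5, Pow(Add(-13, D), -1)))
Add(C, Mul(-1, Function('M')(-80, 115))) = Add(-18968, Mul(-1, Mul(5, Pow(Add(-13, -80), -1)))) = Add(-18968, Mul(-1, Mul(5, Pow(-93, -1)))) = Add(-18968, Mul(-1, Mul(5, Rational(-1, 93)))) = Add(-18968, Mul(-1, Rational(-5, 93))) = Add(-18968, Rational(5, 93)) = Rational(-1764019, 93)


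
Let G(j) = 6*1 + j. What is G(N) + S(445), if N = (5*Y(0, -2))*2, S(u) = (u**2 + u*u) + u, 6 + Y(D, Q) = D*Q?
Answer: 396441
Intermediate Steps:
Y(D, Q) = -6 + D*Q
S(u) = u + 2*u**2 (S(u) = (u**2 + u**2) + u = 2*u**2 + u = u + 2*u**2)
N = -60 (N = (5*(-6 + 0*(-2)))*2 = (5*(-6 + 0))*2 = (5*(-6))*2 = -30*2 = -60)
G(j) = 6 + j
G(N) + S(445) = (6 - 60) + 445*(1 + 2*445) = -54 + 445*(1 + 890) = -54 + 445*891 = -54 + 396495 = 396441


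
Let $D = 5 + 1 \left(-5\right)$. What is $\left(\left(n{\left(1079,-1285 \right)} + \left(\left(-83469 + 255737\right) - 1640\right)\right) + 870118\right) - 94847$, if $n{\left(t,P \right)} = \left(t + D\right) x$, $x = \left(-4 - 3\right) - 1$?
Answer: $937267$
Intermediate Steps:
$x = -8$ ($x = \left(-4 - 3\right) - 1 = -7 - 1 = -8$)
$D = 0$ ($D = 5 - 5 = 0$)
$n{\left(t,P \right)} = - 8 t$ ($n{\left(t,P \right)} = \left(t + 0\right) \left(-8\right) = t \left(-8\right) = - 8 t$)
$\left(\left(n{\left(1079,-1285 \right)} + \left(\left(-83469 + 255737\right) - 1640\right)\right) + 870118\right) - 94847 = \left(\left(\left(-8\right) 1079 + \left(\left(-83469 + 255737\right) - 1640\right)\right) + 870118\right) - 94847 = \left(\left(-8632 + \left(172268 - 1640\right)\right) + 870118\right) - 94847 = \left(\left(-8632 + 170628\right) + 870118\right) - 94847 = \left(161996 + 870118\right) - 94847 = 1032114 - 94847 = 937267$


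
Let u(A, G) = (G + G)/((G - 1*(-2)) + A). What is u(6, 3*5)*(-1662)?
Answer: -49860/23 ≈ -2167.8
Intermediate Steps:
u(A, G) = 2*G/(2 + A + G) (u(A, G) = (2*G)/((G + 2) + A) = (2*G)/((2 + G) + A) = (2*G)/(2 + A + G) = 2*G/(2 + A + G))
u(6, 3*5)*(-1662) = (2*(3*5)/(2 + 6 + 3*5))*(-1662) = (2*15/(2 + 6 + 15))*(-1662) = (2*15/23)*(-1662) = (2*15*(1/23))*(-1662) = (30/23)*(-1662) = -49860/23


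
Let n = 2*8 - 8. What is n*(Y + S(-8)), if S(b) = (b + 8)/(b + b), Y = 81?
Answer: 648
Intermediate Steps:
S(b) = (8 + b)/(2*b) (S(b) = (8 + b)/((2*b)) = (8 + b)*(1/(2*b)) = (8 + b)/(2*b))
n = 8 (n = 16 - 8 = 8)
n*(Y + S(-8)) = 8*(81 + (½)*(8 - 8)/(-8)) = 8*(81 + (½)*(-⅛)*0) = 8*(81 + 0) = 8*81 = 648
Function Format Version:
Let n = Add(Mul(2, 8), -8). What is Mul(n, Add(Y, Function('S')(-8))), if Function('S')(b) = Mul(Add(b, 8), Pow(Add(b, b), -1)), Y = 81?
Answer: 648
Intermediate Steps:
Function('S')(b) = Mul(Rational(1, 2), Pow(b, -1), Add(8, b)) (Function('S')(b) = Mul(Add(8, b), Pow(Mul(2, b), -1)) = Mul(Add(8, b), Mul(Rational(1, 2), Pow(b, -1))) = Mul(Rational(1, 2), Pow(b, -1), Add(8, b)))
n = 8 (n = Add(16, -8) = 8)
Mul(n, Add(Y, Function('S')(-8))) = Mul(8, Add(81, Mul(Rational(1, 2), Pow(-8, -1), Add(8, -8)))) = Mul(8, Add(81, Mul(Rational(1, 2), Rational(-1, 8), 0))) = Mul(8, Add(81, 0)) = Mul(8, 81) = 648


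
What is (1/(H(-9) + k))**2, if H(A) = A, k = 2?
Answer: 1/49 ≈ 0.020408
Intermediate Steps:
(1/(H(-9) + k))**2 = (1/(-9 + 2))**2 = (1/(-7))**2 = (-1/7)**2 = 1/49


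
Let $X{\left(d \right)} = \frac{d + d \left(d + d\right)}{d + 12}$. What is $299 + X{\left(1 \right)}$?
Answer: $\frac{3890}{13} \approx 299.23$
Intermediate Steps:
$X{\left(d \right)} = \frac{d + 2 d^{2}}{12 + d}$ ($X{\left(d \right)} = \frac{d + d 2 d}{12 + d} = \frac{d + 2 d^{2}}{12 + d}$)
$299 + X{\left(1 \right)} = 299 + 1 \frac{1}{12 + 1} \left(1 + 2 \cdot 1\right) = 299 + 1 \cdot \frac{1}{13} \left(1 + 2\right) = 299 + 1 \cdot \frac{1}{13} \cdot 3 = 299 + \frac{3}{13} = \frac{3890}{13}$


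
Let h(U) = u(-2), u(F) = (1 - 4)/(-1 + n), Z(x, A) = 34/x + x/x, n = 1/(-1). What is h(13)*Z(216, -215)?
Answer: 125/72 ≈ 1.7361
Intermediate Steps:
n = -1
Z(x, A) = 1 + 34/x (Z(x, A) = 34/x + 1 = 1 + 34/x)
u(F) = 3/2 (u(F) = (1 - 4)/(-1 - 1) = -3/(-2) = -3*(-½) = 3/2)
h(U) = 3/2
h(13)*Z(216, -215) = 3*((34 + 216)/216)/2 = 3*((1/216)*250)/2 = (3/2)*(125/108) = 125/72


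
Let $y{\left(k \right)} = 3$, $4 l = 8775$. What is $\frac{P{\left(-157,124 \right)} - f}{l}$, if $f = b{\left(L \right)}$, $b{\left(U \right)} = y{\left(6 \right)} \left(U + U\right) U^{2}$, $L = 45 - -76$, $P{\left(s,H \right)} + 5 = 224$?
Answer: $- \frac{14172196}{2925} \approx -4845.2$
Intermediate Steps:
$l = \frac{8775}{4}$ ($l = \frac{1}{4} \cdot 8775 = \frac{8775}{4} \approx 2193.8$)
$P{\left(s,H \right)} = 219$ ($P{\left(s,H \right)} = -5 + 224 = 219$)
$L = 121$ ($L = 45 + 76 = 121$)
$b{\left(U \right)} = 6 U^{3}$ ($b{\left(U \right)} = 3 \left(U + U\right) U^{2} = 3 \cdot 2 U U^{2} = 6 U U^{2} = 6 U^{3}$)
$f = 10629366$ ($f = 6 \cdot 121^{3} = 6 \cdot 1771561 = 10629366$)
$\frac{P{\left(-157,124 \right)} - f}{l} = \frac{219 - 10629366}{\frac{8775}{4}} = \left(219 - 10629366\right) \frac{4}{8775} = \left(-10629147\right) \frac{4}{8775} = - \frac{14172196}{2925}$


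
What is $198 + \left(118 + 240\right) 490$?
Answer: $175618$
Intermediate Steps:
$198 + \left(118 + 240\right) 490 = 198 + 358 \cdot 490 = 198 + 175420 = 175618$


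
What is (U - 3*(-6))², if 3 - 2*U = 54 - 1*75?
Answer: 900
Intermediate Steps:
U = 12 (U = 3/2 - (54 - 1*75)/2 = 3/2 - (54 - 75)/2 = 3/2 - ½*(-21) = 3/2 + 21/2 = 12)
(U - 3*(-6))² = (12 - 3*(-6))² = (12 + 18)² = 30² = 900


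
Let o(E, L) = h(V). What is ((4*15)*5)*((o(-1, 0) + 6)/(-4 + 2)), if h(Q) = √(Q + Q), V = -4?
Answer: -900 - 300*I*√2 ≈ -900.0 - 424.26*I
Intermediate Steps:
h(Q) = √2*√Q (h(Q) = √(2*Q) = √2*√Q)
o(E, L) = 2*I*√2 (o(E, L) = √2*√(-4) = √2*(2*I) = 2*I*√2)
((4*15)*5)*((o(-1, 0) + 6)/(-4 + 2)) = ((4*15)*5)*((2*I*√2 + 6)/(-4 + 2)) = (60*5)*((6 + 2*I*√2)/(-2)) = 300*((6 + 2*I*√2)*(-½)) = 300*(-3 - I*√2) = -900 - 300*I*√2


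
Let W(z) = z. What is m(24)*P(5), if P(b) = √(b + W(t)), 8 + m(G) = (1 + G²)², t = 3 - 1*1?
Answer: 332921*√7 ≈ 8.8083e+5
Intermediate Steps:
t = 2 (t = 3 - 1 = 2)
m(G) = -8 + (1 + G²)²
P(b) = √(2 + b) (P(b) = √(b + 2) = √(2 + b))
m(24)*P(5) = (-8 + (1 + 24²)²)*√(2 + 5) = (-8 + (1 + 576)²)*√7 = (-8 + 577²)*√7 = (-8 + 332929)*√7 = 332921*√7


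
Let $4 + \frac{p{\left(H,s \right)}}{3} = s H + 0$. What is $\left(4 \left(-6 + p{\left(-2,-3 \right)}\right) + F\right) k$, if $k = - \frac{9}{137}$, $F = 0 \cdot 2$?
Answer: $0$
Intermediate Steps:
$p{\left(H,s \right)} = -12 + 3 H s$ ($p{\left(H,s \right)} = -12 + 3 \left(s H + 0\right) = -12 + 3 \left(H s + 0\right) = -12 + 3 H s$)
$F = 0$
$k = - \frac{9}{137}$ ($k = \left(-9\right) \frac{1}{137} = - \frac{9}{137} \approx -0.065693$)
$\left(4 \left(-6 + p{\left(-2,-3 \right)}\right) + F\right) k = \left(4 \left(-6 - \left(12 + 6 \left(-3\right)\right)\right) + 0\right) \left(- \frac{9}{137}\right) = \left(4 \left(-6 + \left(-12 + 18\right)\right) + 0\right) \left(- \frac{9}{137}\right) = \left(4 \left(-6 + 6\right) + 0\right) \left(- \frac{9}{137}\right) = \left(4 \cdot 0 + 0\right) \left(- \frac{9}{137}\right) = \left(0 + 0\right) \left(- \frac{9}{137}\right) = 0 \left(- \frac{9}{137}\right) = 0$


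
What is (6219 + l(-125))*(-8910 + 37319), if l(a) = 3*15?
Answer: 177953976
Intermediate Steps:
l(a) = 45
(6219 + l(-125))*(-8910 + 37319) = (6219 + 45)*(-8910 + 37319) = 6264*28409 = 177953976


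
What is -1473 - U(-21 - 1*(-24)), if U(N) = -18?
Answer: -1455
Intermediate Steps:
-1473 - U(-21 - 1*(-24)) = -1473 - 1*(-18) = -1473 + 18 = -1455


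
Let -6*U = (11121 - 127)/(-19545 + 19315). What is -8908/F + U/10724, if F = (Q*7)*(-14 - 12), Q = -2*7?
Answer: -102331171/29276520 ≈ -3.4953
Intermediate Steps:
Q = -14
U = 239/30 (U = -(11121 - 127)/(6*(-19545 + 19315)) = -5497/(3*(-230)) = -5497*(-1)/(3*230) = -1/6*(-239/5) = 239/30 ≈ 7.9667)
F = 2548 (F = (-14*7)*(-14 - 12) = -98*(-26) = 2548)
-8908/F + U/10724 = -8908/2548 + (239/30)/10724 = -8908*1/2548 + (239/30)*(1/10724) = -2227/637 + 239/321720 = -102331171/29276520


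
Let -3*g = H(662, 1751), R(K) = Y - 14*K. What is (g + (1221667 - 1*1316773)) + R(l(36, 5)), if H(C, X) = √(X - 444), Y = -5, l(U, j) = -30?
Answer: -94691 - √1307/3 ≈ -94703.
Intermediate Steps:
R(K) = -5 - 14*K
H(C, X) = √(-444 + X)
g = -√1307/3 (g = -√(-444 + 1751)/3 = -√1307/3 ≈ -12.051)
(g + (1221667 - 1*1316773)) + R(l(36, 5)) = (-√1307/3 + (1221667 - 1*1316773)) + (-5 - 14*(-30)) = (-√1307/3 + (1221667 - 1316773)) + (-5 + 420) = (-√1307/3 - 95106) + 415 = (-95106 - √1307/3) + 415 = -94691 - √1307/3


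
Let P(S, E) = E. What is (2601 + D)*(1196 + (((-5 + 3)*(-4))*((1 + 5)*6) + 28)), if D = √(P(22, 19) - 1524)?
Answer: 3932712 + 1512*I*√1505 ≈ 3.9327e+6 + 58657.0*I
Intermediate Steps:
D = I*√1505 (D = √(19 - 1524) = √(-1505) = I*√1505 ≈ 38.794*I)
(2601 + D)*(1196 + (((-5 + 3)*(-4))*((1 + 5)*6) + 28)) = (2601 + I*√1505)*(1196 + (((-5 + 3)*(-4))*((1 + 5)*6) + 28)) = (2601 + I*√1505)*(1196 + ((-2*(-4))*(6*6) + 28)) = (2601 + I*√1505)*(1196 + (8*36 + 28)) = (2601 + I*√1505)*(1196 + (288 + 28)) = (2601 + I*√1505)*(1196 + 316) = (2601 + I*√1505)*1512 = 3932712 + 1512*I*√1505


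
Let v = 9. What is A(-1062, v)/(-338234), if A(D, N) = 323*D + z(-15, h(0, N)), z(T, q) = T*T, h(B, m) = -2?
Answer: 342801/338234 ≈ 1.0135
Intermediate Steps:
z(T, q) = T²
A(D, N) = 225 + 323*D (A(D, N) = 323*D + (-15)² = 323*D + 225 = 225 + 323*D)
A(-1062, v)/(-338234) = (225 + 323*(-1062))/(-338234) = (225 - 343026)*(-1/338234) = -342801*(-1/338234) = 342801/338234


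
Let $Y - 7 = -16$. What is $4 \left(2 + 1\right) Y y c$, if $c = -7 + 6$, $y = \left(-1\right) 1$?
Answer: $-108$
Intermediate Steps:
$y = -1$
$c = -1$
$Y = -9$ ($Y = 7 - 16 = -9$)
$4 \left(2 + 1\right) Y y c = 4 \left(2 + 1\right) \left(-9\right) \left(-1\right) \left(-1\right) = 4 \cdot 3 \left(-9\right) \left(-1\right) \left(-1\right) = 12 \left(-9\right) \left(-1\right) \left(-1\right) = \left(-108\right) \left(-1\right) \left(-1\right) = 108 \left(-1\right) = -108$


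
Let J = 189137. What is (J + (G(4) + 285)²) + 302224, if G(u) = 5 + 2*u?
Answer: 580165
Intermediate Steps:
(J + (G(4) + 285)²) + 302224 = (189137 + ((5 + 2*4) + 285)²) + 302224 = (189137 + ((5 + 8) + 285)²) + 302224 = (189137 + (13 + 285)²) + 302224 = (189137 + 298²) + 302224 = (189137 + 88804) + 302224 = 277941 + 302224 = 580165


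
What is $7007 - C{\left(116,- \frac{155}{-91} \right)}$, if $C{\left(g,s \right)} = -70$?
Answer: $7077$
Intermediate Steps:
$7007 - C{\left(116,- \frac{155}{-91} \right)} = 7007 - -70 = 7007 + 70 = 7077$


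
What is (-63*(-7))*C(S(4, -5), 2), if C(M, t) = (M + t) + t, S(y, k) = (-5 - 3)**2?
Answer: 29988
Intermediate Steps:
S(y, k) = 64 (S(y, k) = (-8)**2 = 64)
C(M, t) = M + 2*t
(-63*(-7))*C(S(4, -5), 2) = (-63*(-7))*(64 + 2*2) = 441*(64 + 4) = 441*68 = 29988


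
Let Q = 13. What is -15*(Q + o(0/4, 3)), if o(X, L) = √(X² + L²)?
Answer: -240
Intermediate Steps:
o(X, L) = √(L² + X²)
-15*(Q + o(0/4, 3)) = -15*(13 + √(3² + (0/4)²)) = -15*(13 + √(9 + (0*(¼))²)) = -15*(13 + √(9 + 0²)) = -15*(13 + √(9 + 0)) = -15*(13 + √9) = -15*(13 + 3) = -15*16 = -240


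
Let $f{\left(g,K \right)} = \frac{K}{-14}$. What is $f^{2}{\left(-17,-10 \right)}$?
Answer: $\frac{25}{49} \approx 0.5102$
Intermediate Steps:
$f{\left(g,K \right)} = - \frac{K}{14}$ ($f{\left(g,K \right)} = K \left(- \frac{1}{14}\right) = - \frac{K}{14}$)
$f^{2}{\left(-17,-10 \right)} = \left(\left(- \frac{1}{14}\right) \left(-10\right)\right)^{2} = \left(\frac{5}{7}\right)^{2} = \frac{25}{49}$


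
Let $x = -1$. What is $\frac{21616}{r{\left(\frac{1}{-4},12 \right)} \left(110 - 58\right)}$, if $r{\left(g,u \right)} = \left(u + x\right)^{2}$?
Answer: $\frac{5404}{1573} \approx 3.4355$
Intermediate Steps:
$r{\left(g,u \right)} = \left(-1 + u\right)^{2}$ ($r{\left(g,u \right)} = \left(u - 1\right)^{2} = \left(-1 + u\right)^{2}$)
$\frac{21616}{r{\left(\frac{1}{-4},12 \right)} \left(110 - 58\right)} = \frac{21616}{\left(-1 + 12\right)^{2} \left(110 - 58\right)} = \frac{21616}{11^{2} \cdot 52} = \frac{21616}{121 \cdot 52} = \frac{21616}{6292} = 21616 \cdot \frac{1}{6292} = \frac{5404}{1573}$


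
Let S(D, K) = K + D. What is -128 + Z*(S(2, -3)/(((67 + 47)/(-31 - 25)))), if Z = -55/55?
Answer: -7324/57 ≈ -128.49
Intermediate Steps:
S(D, K) = D + K
Z = -1 (Z = -55*1/55 = -1)
-128 + Z*(S(2, -3)/(((67 + 47)/(-31 - 25)))) = -128 - (2 - 3)/((67 + 47)/(-31 - 25)) = -128 - (-1)/(114/(-56)) = -128 - (-1)/(114*(-1/56)) = -128 - (-1)/(-57/28) = -128 - (-1)*(-28)/57 = -128 - 1*28/57 = -128 - 28/57 = -7324/57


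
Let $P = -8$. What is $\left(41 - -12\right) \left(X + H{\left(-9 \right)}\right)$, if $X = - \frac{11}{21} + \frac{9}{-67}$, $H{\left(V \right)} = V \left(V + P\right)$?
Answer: $\frac{11360285}{1407} \approx 8074.1$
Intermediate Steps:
$H{\left(V \right)} = V \left(-8 + V\right)$ ($H{\left(V \right)} = V \left(V - 8\right) = V \left(-8 + V\right)$)
$X = - \frac{926}{1407}$ ($X = \left(-11\right) \frac{1}{21} + 9 \left(- \frac{1}{67}\right) = - \frac{11}{21} - \frac{9}{67} = - \frac{926}{1407} \approx -0.65814$)
$\left(41 - -12\right) \left(X + H{\left(-9 \right)}\right) = \left(41 - -12\right) \left(- \frac{926}{1407} - 9 \left(-8 - 9\right)\right) = \left(41 + 12\right) \left(- \frac{926}{1407} - -153\right) = 53 \left(- \frac{926}{1407} + 153\right) = 53 \cdot \frac{214345}{1407} = \frac{11360285}{1407}$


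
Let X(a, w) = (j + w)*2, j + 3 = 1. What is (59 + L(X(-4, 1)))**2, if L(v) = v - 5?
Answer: 2704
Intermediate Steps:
j = -2 (j = -3 + 1 = -2)
X(a, w) = -4 + 2*w (X(a, w) = (-2 + w)*2 = -4 + 2*w)
L(v) = -5 + v
(59 + L(X(-4, 1)))**2 = (59 + (-5 + (-4 + 2*1)))**2 = (59 + (-5 + (-4 + 2)))**2 = (59 + (-5 - 2))**2 = (59 - 7)**2 = 52**2 = 2704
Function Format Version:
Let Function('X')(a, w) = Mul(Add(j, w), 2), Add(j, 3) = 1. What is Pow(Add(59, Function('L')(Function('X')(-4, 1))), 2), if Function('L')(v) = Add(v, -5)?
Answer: 2704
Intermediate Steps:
j = -2 (j = Add(-3, 1) = -2)
Function('X')(a, w) = Add(-4, Mul(2, w)) (Function('X')(a, w) = Mul(Add(-2, w), 2) = Add(-4, Mul(2, w)))
Function('L')(v) = Add(-5, v)
Pow(Add(59, Function('L')(Function('X')(-4, 1))), 2) = Pow(Add(59, Add(-5, Add(-4, Mul(2, 1)))), 2) = Pow(Add(59, Add(-5, Add(-4, 2))), 2) = Pow(Add(59, Add(-5, -2)), 2) = Pow(Add(59, -7), 2) = Pow(52, 2) = 2704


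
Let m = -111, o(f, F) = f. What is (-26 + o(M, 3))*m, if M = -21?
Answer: 5217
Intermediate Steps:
(-26 + o(M, 3))*m = (-26 - 21)*(-111) = -47*(-111) = 5217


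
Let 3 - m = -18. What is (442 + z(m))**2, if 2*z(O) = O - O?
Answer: 195364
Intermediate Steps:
m = 21 (m = 3 - 1*(-18) = 3 + 18 = 21)
z(O) = 0 (z(O) = (O - O)/2 = (1/2)*0 = 0)
(442 + z(m))**2 = (442 + 0)**2 = 442**2 = 195364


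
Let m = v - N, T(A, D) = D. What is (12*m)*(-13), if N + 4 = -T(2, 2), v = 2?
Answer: -1248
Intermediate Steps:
N = -6 (N = -4 - 1*2 = -4 - 2 = -6)
m = 8 (m = 2 - 1*(-6) = 2 + 6 = 8)
(12*m)*(-13) = (12*8)*(-13) = 96*(-13) = -1248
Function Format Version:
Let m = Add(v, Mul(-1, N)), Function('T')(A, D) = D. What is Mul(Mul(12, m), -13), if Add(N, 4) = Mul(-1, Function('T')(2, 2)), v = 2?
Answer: -1248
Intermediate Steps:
N = -6 (N = Add(-4, Mul(-1, 2)) = Add(-4, -2) = -6)
m = 8 (m = Add(2, Mul(-1, -6)) = Add(2, 6) = 8)
Mul(Mul(12, m), -13) = Mul(Mul(12, 8), -13) = Mul(96, -13) = -1248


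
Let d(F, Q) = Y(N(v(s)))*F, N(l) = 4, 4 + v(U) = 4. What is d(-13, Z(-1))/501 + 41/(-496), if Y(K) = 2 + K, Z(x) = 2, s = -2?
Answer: -19743/82832 ≈ -0.23835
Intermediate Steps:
v(U) = 0 (v(U) = -4 + 4 = 0)
d(F, Q) = 6*F (d(F, Q) = (2 + 4)*F = 6*F)
d(-13, Z(-1))/501 + 41/(-496) = (6*(-13))/501 + 41/(-496) = -78*1/501 + 41*(-1/496) = -26/167 - 41/496 = -19743/82832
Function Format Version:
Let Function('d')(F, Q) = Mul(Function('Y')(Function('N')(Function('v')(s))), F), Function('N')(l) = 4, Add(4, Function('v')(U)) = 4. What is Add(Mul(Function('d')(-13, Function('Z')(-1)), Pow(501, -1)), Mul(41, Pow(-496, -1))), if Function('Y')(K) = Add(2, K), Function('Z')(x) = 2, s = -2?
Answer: Rational(-19743, 82832) ≈ -0.23835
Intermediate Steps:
Function('v')(U) = 0 (Function('v')(U) = Add(-4, 4) = 0)
Function('d')(F, Q) = Mul(6, F) (Function('d')(F, Q) = Mul(Add(2, 4), F) = Mul(6, F))
Add(Mul(Function('d')(-13, Function('Z')(-1)), Pow(501, -1)), Mul(41, Pow(-496, -1))) = Add(Mul(Mul(6, -13), Pow(501, -1)), Mul(41, Pow(-496, -1))) = Add(Mul(-78, Rational(1, 501)), Mul(41, Rational(-1, 496))) = Add(Rational(-26, 167), Rational(-41, 496)) = Rational(-19743, 82832)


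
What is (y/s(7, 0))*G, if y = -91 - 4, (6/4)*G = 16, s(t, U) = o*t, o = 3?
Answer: -3040/63 ≈ -48.254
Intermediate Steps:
s(t, U) = 3*t
G = 32/3 (G = (2/3)*16 = 32/3 ≈ 10.667)
y = -95
(y/s(7, 0))*G = -95/(3*7)*(32/3) = -95/21*(32/3) = -95*1/21*(32/3) = -95/21*32/3 = -3040/63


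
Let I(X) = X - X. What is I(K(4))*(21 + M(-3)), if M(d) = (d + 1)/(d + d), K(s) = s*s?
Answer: 0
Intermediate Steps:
K(s) = s**2
M(d) = (1 + d)/(2*d) (M(d) = (1 + d)/((2*d)) = (1 + d)*(1/(2*d)) = (1 + d)/(2*d))
I(X) = 0
I(K(4))*(21 + M(-3)) = 0*(21 + (1/2)*(1 - 3)/(-3)) = 0*(21 + (1/2)*(-1/3)*(-2)) = 0*(21 + 1/3) = 0*(64/3) = 0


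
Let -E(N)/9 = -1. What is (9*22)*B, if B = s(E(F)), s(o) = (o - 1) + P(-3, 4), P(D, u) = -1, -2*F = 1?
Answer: 1386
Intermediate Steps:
F = -½ (F = -½*1 = -½ ≈ -0.50000)
E(N) = 9 (E(N) = -9*(-1) = 9)
s(o) = -2 + o (s(o) = (o - 1) - 1 = (-1 + o) - 1 = -2 + o)
B = 7 (B = -2 + 9 = 7)
(9*22)*B = (9*22)*7 = 198*7 = 1386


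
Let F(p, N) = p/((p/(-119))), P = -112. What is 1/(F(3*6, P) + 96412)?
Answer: 1/96293 ≈ 1.0385e-5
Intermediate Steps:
F(p, N) = -119 (F(p, N) = p/((p*(-1/119))) = p/((-p/119)) = p*(-119/p) = -119)
1/(F(3*6, P) + 96412) = 1/(-119 + 96412) = 1/96293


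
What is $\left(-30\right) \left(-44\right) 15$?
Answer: $19800$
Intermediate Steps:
$\left(-30\right) \left(-44\right) 15 = 1320 \cdot 15 = 19800$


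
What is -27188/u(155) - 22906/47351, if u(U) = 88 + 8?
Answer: -322394491/1136424 ≈ -283.69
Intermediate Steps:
u(U) = 96
-27188/u(155) - 22906/47351 = -27188/96 - 22906/47351 = -27188*1/96 - 22906*1/47351 = -6797/24 - 22906/47351 = -322394491/1136424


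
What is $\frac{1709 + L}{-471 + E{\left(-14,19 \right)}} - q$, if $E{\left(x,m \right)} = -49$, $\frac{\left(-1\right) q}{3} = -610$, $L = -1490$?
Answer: $- \frac{951819}{520} \approx -1830.4$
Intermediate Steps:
$q = 1830$ ($q = \left(-3\right) \left(-610\right) = 1830$)
$\frac{1709 + L}{-471 + E{\left(-14,19 \right)}} - q = \frac{1709 - 1490}{-471 - 49} - 1830 = \frac{219}{-520} - 1830 = 219 \left(- \frac{1}{520}\right) - 1830 = - \frac{219}{520} - 1830 = - \frac{951819}{520}$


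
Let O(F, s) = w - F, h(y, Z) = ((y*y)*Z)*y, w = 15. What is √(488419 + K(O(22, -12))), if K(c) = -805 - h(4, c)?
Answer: √488062 ≈ 698.61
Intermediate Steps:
h(y, Z) = Z*y³ (h(y, Z) = (y²*Z)*y = (Z*y²)*y = Z*y³)
O(F, s) = 15 - F
K(c) = -805 - 64*c (K(c) = -805 - c*4³ = -805 - c*64 = -805 - 64*c)
√(488419 + K(O(22, -12))) = √(488419 + (-805 - 64*(15 - 1*22))) = √(488419 + (-805 - 64*(15 - 22))) = √(488419 + (-805 - 64*(-7))) = √(488419 + (-805 + 448)) = √(488419 - 357) = √488062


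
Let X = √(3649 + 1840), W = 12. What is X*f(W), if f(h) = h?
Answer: 12*√5489 ≈ 889.05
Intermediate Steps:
X = √5489 ≈ 74.088
X*f(W) = √5489*12 = 12*√5489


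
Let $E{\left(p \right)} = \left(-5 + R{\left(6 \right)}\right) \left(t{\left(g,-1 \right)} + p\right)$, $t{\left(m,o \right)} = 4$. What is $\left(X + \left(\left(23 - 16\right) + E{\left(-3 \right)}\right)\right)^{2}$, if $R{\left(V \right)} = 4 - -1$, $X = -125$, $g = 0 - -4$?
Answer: $13924$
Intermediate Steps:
$g = 4$ ($g = 0 + 4 = 4$)
$R{\left(V \right)} = 5$ ($R{\left(V \right)} = 4 + 1 = 5$)
$E{\left(p \right)} = 0$ ($E{\left(p \right)} = \left(-5 + 5\right) \left(4 + p\right) = 0 \left(4 + p\right) = 0$)
$\left(X + \left(\left(23 - 16\right) + E{\left(-3 \right)}\right)\right)^{2} = \left(-125 + \left(\left(23 - 16\right) + 0\right)\right)^{2} = \left(-125 + \left(7 + 0\right)\right)^{2} = \left(-125 + 7\right)^{2} = \left(-118\right)^{2} = 13924$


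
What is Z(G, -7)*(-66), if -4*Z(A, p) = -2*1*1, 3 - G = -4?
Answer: -33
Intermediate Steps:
G = 7 (G = 3 - 1*(-4) = 3 + 4 = 7)
Z(A, p) = ½ (Z(A, p) = -(-2*1)/4 = -(-1)/2 = -¼*(-2) = ½)
Z(G, -7)*(-66) = (½)*(-66) = -33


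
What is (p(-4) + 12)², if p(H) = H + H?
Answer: 16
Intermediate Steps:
p(H) = 2*H
(p(-4) + 12)² = (2*(-4) + 12)² = (-8 + 12)² = 4² = 16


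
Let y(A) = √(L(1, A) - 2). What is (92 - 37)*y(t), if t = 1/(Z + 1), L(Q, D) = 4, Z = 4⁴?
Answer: 55*√2 ≈ 77.782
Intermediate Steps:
Z = 256
t = 1/257 (t = 1/(256 + 1) = 1/257 ≈ 0.0038911)
y(A) = √2 (y(A) = √(4 - 2) = √2)
(92 - 37)*y(t) = (92 - 37)*√2 = 55*√2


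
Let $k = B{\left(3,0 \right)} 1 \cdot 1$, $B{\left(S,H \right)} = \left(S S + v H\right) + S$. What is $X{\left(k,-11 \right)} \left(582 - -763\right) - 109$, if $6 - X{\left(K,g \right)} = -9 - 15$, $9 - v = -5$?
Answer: $40241$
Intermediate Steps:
$v = 14$ ($v = 9 - -5 = 9 + 5 = 14$)
$B{\left(S,H \right)} = S + S^{2} + 14 H$ ($B{\left(S,H \right)} = \left(S S + 14 H\right) + S = \left(S^{2} + 14 H\right) + S = S + S^{2} + 14 H$)
$k = 12$ ($k = \left(3 + 3^{2} + 14 \cdot 0\right) 1 \cdot 1 = \left(3 + 9 + 0\right) 1 \cdot 1 = 12 \cdot 1 \cdot 1 = 12 \cdot 1 = 12$)
$X{\left(K,g \right)} = 30$ ($X{\left(K,g \right)} = 6 - \left(-9 - 15\right) = 6 - -24 = 6 + 24 = 30$)
$X{\left(k,-11 \right)} \left(582 - -763\right) - 109 = 30 \left(582 - -763\right) - 109 = 30 \left(582 + 763\right) - 109 = 30 \cdot 1345 - 109 = 40350 - 109 = 40241$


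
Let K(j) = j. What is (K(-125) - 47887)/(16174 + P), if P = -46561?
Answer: 16004/10129 ≈ 1.5800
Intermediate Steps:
(K(-125) - 47887)/(16174 + P) = (-125 - 47887)/(16174 - 46561) = -48012/(-30387) = -48012*(-1/30387) = 16004/10129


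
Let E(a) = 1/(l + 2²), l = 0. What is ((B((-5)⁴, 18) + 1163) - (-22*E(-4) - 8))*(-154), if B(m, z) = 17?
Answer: -183799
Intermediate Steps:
E(a) = ¼ (E(a) = 1/(0 + 2²) = 1/(0 + 4) = 1/4 = ¼)
((B((-5)⁴, 18) + 1163) - (-22*E(-4) - 8))*(-154) = ((17 + 1163) - (-22*¼ - 8))*(-154) = (1180 - (-11/2 - 8))*(-154) = (1180 - 1*(-27/2))*(-154) = (1180 + 27/2)*(-154) = (2387/2)*(-154) = -183799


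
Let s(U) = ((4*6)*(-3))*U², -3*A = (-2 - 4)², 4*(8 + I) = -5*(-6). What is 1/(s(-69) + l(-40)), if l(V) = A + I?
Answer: -2/685609 ≈ -2.9171e-6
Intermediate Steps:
I = -½ (I = -8 + (-5*(-6))/4 = -8 + (¼)*30 = -8 + 15/2 = -½ ≈ -0.50000)
A = -12 (A = -(-2 - 4)²/3 = -⅓*(-6)² = -⅓*36 = -12)
s(U) = -72*U² (s(U) = (24*(-3))*U² = -72*U²)
l(V) = -25/2 (l(V) = -12 - ½ = -25/2)
1/(s(-69) + l(-40)) = 1/(-72*(-69)² - 25/2) = 1/(-72*4761 - 25/2) = 1/(-342792 - 25/2) = 1/(-685609/2) = -2/685609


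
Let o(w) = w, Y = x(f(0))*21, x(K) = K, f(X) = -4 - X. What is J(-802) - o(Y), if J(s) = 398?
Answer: 482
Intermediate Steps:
Y = -84 (Y = (-4 - 1*0)*21 = (-4 + 0)*21 = -4*21 = -84)
J(-802) - o(Y) = 398 - 1*(-84) = 398 + 84 = 482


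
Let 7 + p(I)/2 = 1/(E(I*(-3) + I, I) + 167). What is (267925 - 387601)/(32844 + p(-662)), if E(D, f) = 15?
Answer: -10890516/2987531 ≈ -3.6453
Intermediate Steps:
p(I) = -1273/91 (p(I) = -14 + 2/(15 + 167) = -14 + 2/182 = -14 + 2*(1/182) = -14 + 1/91 = -1273/91)
(267925 - 387601)/(32844 + p(-662)) = (267925 - 387601)/(32844 - 1273/91) = -119676/2987531/91 = -119676*91/2987531 = -10890516/2987531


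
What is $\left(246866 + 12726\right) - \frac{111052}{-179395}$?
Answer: $\frac{46569617892}{179395} \approx 2.5959 \cdot 10^{5}$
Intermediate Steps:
$\left(246866 + 12726\right) - \frac{111052}{-179395} = 259592 - - \frac{111052}{179395} = 259592 + \frac{111052}{179395} = \frac{46569617892}{179395}$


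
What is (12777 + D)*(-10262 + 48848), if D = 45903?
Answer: 2264226480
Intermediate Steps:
(12777 + D)*(-10262 + 48848) = (12777 + 45903)*(-10262 + 48848) = 58680*38586 = 2264226480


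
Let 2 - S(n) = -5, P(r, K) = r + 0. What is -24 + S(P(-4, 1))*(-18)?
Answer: -150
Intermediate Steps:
P(r, K) = r
S(n) = 7 (S(n) = 2 - 1*(-5) = 2 + 5 = 7)
-24 + S(P(-4, 1))*(-18) = -24 + 7*(-18) = -24 - 126 = -150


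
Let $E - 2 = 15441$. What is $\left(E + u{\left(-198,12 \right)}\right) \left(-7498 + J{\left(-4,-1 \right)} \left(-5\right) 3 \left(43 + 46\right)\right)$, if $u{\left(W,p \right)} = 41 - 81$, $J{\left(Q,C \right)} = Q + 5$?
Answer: $-136054699$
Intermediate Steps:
$J{\left(Q,C \right)} = 5 + Q$
$E = 15443$ ($E = 2 + 15441 = 15443$)
$u{\left(W,p \right)} = -40$ ($u{\left(W,p \right)} = 41 - 81 = -40$)
$\left(E + u{\left(-198,12 \right)}\right) \left(-7498 + J{\left(-4,-1 \right)} \left(-5\right) 3 \left(43 + 46\right)\right) = \left(15443 - 40\right) \left(-7498 + \left(5 - 4\right) \left(-5\right) 3 \left(43 + 46\right)\right) = 15403 \left(-7498 + 1 \left(-5\right) 3 \cdot 89\right) = 15403 \left(-7498 + \left(-5\right) 3 \cdot 89\right) = 15403 \left(-7498 - 1335\right) = 15403 \left(-8833\right) = -136054699$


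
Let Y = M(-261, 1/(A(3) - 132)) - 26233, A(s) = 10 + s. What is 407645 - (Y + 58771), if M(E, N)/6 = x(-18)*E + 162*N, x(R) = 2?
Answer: 45011413/119 ≈ 3.7825e+5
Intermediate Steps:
M(E, N) = 12*E + 972*N (M(E, N) = 6*(2*E + 162*N) = 12*E + 972*N)
Y = -3495407/119 (Y = (12*(-261) + 972/((10 + 3) - 132)) - 26233 = (-3132 + 972/(13 - 132)) - 26233 = (-3132 + 972/(-119)) - 26233 = (-3132 + 972*(-1/119)) - 26233 = (-3132 - 972/119) - 26233 = -373680/119 - 26233 = -3495407/119 ≈ -29373.)
407645 - (Y + 58771) = 407645 - (-3495407/119 + 58771) = 407645 - 1*3498342/119 = 407645 - 3498342/119 = 45011413/119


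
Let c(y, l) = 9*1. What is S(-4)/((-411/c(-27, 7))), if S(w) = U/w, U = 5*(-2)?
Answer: -15/274 ≈ -0.054745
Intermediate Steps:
U = -10
c(y, l) = 9
S(w) = -10/w
S(-4)/((-411/c(-27, 7))) = (-10/(-4))/((-411/9)) = (-10*(-¼))/((-411*⅑)) = 5/(2*(-137/3)) = (5/2)*(-3/137) = -15/274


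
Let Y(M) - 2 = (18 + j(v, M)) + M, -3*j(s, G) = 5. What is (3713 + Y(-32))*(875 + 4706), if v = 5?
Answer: 61937938/3 ≈ 2.0646e+7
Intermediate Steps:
j(s, G) = -5/3 (j(s, G) = -⅓*5 = -5/3)
Y(M) = 55/3 + M (Y(M) = 2 + ((18 - 5/3) + M) = 2 + (49/3 + M) = 55/3 + M)
(3713 + Y(-32))*(875 + 4706) = (3713 + (55/3 - 32))*(875 + 4706) = (3713 - 41/3)*5581 = (11098/3)*5581 = 61937938/3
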